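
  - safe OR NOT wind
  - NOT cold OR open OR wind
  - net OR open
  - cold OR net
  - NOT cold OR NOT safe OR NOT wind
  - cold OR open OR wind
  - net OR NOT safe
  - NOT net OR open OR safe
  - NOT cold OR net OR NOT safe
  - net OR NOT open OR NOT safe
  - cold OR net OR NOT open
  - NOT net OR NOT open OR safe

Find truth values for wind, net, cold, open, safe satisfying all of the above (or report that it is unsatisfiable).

Set wind = False.
Set net = False.
  then (net OR open) forces open = True.
  then (cold OR net) forces cold = True.
  then (net OR NOT safe) forces safe = False.
All clauses satisfied.

wind = False, net = False, cold = True, open = True, safe = False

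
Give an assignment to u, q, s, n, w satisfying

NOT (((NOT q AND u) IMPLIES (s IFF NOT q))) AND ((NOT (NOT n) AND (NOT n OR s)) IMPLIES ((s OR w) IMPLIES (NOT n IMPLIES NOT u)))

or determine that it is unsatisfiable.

u = True, q = False, s = False, n = False, w = True

  NOT (((NOT q AND u) IMPLIES (s IFF NOT q))) = True
    (NOT q AND u) IMPLIES (s IFF NOT q) = False
      NOT q AND u = True
        NOT q = True
      s IFF NOT q = False
        NOT q = True
  (NOT (NOT n) AND (NOT n OR s)) IMPLIES ((s OR w) IMPLIES (NOT n IMPLIES NOT u)) = True
    NOT (NOT n) AND (NOT n OR s) = False
      NOT (NOT n) = False
        NOT n = True
      NOT n OR s = True
        NOT n = True
    (s OR w) IMPLIES (NOT n IMPLIES NOT u) = False
      s OR w = True
      NOT n IMPLIES NOT u = False
        NOT n = True
        NOT u = False
Both conjuncts True, so the formula holds.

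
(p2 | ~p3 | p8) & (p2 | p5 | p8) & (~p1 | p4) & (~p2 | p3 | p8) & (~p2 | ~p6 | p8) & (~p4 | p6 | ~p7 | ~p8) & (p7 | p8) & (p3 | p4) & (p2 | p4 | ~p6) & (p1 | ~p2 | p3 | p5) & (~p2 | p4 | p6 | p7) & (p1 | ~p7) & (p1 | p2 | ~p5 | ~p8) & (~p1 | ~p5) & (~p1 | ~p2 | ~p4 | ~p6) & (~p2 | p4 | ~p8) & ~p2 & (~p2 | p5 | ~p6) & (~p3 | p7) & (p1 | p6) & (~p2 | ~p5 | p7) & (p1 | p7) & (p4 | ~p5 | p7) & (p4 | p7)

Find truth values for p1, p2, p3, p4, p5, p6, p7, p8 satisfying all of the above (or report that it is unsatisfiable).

p1 = True, p2 = False, p3 = False, p4 = True, p5 = False, p6 = True, p7 = True, p8 = True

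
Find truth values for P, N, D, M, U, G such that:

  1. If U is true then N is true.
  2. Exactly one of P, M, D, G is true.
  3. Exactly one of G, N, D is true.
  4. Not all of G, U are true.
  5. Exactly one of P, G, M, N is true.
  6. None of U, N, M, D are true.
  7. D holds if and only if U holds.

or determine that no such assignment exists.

P: False, N: False, D: False, M: False, U: False, G: True

  (1) U=F ⇒ N: vacuous ✓
  (2) {P, M, D, G}: 1 true — exactly one ✓
  (3) {G, N, D}: 1 true — exactly one ✓
  (4) {G, U}: 1/2 true — not all ✓
  (5) {P, G, M, N}: 1 true — exactly one ✓
  (6) {U, N, M, D}: 0 true — none ✓
  (7) D=F, U=F — same ✓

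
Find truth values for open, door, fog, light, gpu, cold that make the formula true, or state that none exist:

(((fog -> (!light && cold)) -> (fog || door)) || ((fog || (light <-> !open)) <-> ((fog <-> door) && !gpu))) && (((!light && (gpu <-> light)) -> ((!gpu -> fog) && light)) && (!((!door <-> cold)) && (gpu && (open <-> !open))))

The conjunct open <-> !open is unsatisfiable on its own:
  open=F: evaluates to False.
  open=T: evaluates to False.
So the whole conjunction is unsatisfiable.

No satisfying assignment exists.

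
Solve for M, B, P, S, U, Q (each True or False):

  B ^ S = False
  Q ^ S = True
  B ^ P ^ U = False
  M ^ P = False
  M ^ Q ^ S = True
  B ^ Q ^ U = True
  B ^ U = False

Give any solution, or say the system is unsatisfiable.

M = False; B = False; P = False; S = False; U = False; Q = True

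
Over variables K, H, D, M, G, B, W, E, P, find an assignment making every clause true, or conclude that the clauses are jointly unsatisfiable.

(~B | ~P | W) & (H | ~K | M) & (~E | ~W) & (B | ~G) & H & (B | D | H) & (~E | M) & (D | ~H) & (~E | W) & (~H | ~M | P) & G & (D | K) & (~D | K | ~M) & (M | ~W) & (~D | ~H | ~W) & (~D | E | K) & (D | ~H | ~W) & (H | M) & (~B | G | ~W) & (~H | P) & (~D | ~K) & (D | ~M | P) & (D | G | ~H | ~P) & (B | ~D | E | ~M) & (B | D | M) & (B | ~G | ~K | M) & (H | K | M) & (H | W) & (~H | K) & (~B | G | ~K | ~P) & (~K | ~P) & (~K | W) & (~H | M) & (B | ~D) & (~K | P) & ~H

No satisfying assignment exists.

Case H = True:
  Clause (~H) is falsified — contradiction.
Case H = False:
  Clause (H) is falsified — contradiction.
Both cases fail, so the formula is unsatisfiable.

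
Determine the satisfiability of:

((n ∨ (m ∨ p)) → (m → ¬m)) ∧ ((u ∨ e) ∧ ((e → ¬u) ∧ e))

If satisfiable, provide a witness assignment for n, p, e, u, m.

n = False, p = False, e = True, u = False, m = False

  (n ∨ (m ∨ p)) → (m → ¬m) = True
    n ∨ (m ∨ p) = False
      m ∨ p = False
    m → ¬m = True
      ¬m = True
  (u ∨ e) ∧ ((e → ¬u) ∧ e) = True
    u ∨ e = True
    (e → ¬u) ∧ e = True
      e → ¬u = True
        ¬u = True
Both conjuncts True, so the formula holds.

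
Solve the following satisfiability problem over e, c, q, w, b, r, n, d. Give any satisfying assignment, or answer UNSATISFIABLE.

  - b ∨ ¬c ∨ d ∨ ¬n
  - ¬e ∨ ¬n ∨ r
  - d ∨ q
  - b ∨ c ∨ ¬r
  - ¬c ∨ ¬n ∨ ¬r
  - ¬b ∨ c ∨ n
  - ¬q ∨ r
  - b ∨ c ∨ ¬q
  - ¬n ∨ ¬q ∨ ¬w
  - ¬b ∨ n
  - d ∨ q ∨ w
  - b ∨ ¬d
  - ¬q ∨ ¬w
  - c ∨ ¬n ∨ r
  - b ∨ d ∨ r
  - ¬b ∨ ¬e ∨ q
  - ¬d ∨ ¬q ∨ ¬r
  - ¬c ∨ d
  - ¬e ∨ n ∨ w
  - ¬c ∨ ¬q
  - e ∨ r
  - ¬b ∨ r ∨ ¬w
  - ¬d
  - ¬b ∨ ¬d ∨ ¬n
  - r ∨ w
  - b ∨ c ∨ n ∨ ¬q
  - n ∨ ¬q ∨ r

e: False, c: False, q: True, w: False, b: True, r: True, n: True, d: False

Unit clause (¬d) forces d = False.
In (d ∨ q) only q is left, so q = True.
In (¬q ∨ r) only r is left, so r = True.
In (¬q ∨ ¬w) only ¬w is left, so w = False.
In (¬c ∨ d) only ¬c is left, so c = False.
In (b ∨ c ∨ ¬r) only b is left, so b = True.
In (¬b ∨ c ∨ n) only n is left, so n = True.
Set e = False.
All clauses satisfied.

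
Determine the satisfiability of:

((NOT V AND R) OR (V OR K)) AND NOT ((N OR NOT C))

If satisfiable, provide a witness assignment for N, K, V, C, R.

N = False, K = False, V = True, C = True, R = False

  (NOT V AND R) OR (V OR K) = True
    NOT V AND R = False
      NOT V = False
    V OR K = True
  NOT ((N OR NOT C)) = True
    N OR NOT C = False
      NOT C = False
Both conjuncts True, so the formula holds.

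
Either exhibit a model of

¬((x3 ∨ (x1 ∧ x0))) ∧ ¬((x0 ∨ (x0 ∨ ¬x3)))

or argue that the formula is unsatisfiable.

Case x3 = True: the conjunct ¬((x3 ∨ (x1 ∧ x0))) becomes ¬((True ∨ (x1 ∧ x0))) = False.
Case x3 = False: the conjunct ¬((x0 ∨ (x0 ∨ ¬x3))) becomes ¬((x0 ∨ True)) = False.
Both cases fail — unsatisfiable.

UNSATISFIABLE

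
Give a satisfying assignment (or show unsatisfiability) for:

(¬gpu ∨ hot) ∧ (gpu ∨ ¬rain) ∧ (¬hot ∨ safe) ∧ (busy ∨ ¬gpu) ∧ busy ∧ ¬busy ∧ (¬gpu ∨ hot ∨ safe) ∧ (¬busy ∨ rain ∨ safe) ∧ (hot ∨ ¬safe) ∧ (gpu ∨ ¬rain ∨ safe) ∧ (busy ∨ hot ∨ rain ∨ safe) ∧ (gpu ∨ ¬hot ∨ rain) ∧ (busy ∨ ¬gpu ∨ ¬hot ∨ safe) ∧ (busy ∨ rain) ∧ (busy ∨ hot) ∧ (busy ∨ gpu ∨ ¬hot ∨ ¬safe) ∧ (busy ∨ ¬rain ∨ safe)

No satisfying assignment exists.

Case busy = True:
  Clause (¬busy) is falsified — contradiction.
Case busy = False:
  Clause (busy) is falsified — contradiction.
Both cases fail, so the formula is unsatisfiable.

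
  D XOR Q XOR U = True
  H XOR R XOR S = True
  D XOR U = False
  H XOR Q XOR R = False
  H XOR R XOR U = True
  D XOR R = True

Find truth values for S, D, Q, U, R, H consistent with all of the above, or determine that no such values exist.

S = False; D = False; Q = True; U = False; R = True; H = False

D XOR Q XOR U = F XOR T XOR F = True ✓
H XOR R XOR S = F XOR T XOR F = True ✓
D XOR U = F XOR F = False ✓
H XOR Q XOR R = F XOR T XOR T = False ✓
H XOR R XOR U = F XOR T XOR F = True ✓
D XOR R = F XOR T = True ✓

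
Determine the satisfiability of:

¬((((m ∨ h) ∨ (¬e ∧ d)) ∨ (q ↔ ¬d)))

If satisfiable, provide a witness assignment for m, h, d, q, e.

m: False; h: False; d: False; q: False; e: True

  ¬((((m ∨ h) ∨ (¬e ∧ d)) ∨ (q ↔ ¬d))) = True
    ((m ∨ h) ∨ (¬e ∧ d)) ∨ (q ↔ ¬d) = False
      (m ∨ h) ∨ (¬e ∧ d) = False
        m ∨ h = False
        ¬e ∧ d = False
          ¬e = False
      q ↔ ¬d = False
        ¬d = True
The formula evaluates to True.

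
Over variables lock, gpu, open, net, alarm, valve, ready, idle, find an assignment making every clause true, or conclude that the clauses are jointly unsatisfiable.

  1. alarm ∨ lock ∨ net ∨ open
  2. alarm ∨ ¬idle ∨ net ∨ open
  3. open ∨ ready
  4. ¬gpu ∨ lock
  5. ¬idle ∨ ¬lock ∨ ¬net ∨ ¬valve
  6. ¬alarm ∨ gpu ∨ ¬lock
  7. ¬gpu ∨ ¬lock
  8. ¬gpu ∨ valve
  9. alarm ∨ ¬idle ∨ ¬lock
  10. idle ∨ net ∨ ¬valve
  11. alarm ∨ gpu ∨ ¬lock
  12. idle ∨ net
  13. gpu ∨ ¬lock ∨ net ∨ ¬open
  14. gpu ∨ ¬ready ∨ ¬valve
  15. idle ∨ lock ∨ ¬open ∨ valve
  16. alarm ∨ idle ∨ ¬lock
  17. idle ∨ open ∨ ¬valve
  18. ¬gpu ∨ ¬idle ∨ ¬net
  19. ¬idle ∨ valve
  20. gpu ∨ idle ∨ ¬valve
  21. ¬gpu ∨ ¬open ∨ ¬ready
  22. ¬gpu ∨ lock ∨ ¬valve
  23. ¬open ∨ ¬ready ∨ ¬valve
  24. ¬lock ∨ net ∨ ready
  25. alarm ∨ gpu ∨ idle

lock = False; gpu = False; open = True; net = False; alarm = True; valve = True; ready = False; idle = True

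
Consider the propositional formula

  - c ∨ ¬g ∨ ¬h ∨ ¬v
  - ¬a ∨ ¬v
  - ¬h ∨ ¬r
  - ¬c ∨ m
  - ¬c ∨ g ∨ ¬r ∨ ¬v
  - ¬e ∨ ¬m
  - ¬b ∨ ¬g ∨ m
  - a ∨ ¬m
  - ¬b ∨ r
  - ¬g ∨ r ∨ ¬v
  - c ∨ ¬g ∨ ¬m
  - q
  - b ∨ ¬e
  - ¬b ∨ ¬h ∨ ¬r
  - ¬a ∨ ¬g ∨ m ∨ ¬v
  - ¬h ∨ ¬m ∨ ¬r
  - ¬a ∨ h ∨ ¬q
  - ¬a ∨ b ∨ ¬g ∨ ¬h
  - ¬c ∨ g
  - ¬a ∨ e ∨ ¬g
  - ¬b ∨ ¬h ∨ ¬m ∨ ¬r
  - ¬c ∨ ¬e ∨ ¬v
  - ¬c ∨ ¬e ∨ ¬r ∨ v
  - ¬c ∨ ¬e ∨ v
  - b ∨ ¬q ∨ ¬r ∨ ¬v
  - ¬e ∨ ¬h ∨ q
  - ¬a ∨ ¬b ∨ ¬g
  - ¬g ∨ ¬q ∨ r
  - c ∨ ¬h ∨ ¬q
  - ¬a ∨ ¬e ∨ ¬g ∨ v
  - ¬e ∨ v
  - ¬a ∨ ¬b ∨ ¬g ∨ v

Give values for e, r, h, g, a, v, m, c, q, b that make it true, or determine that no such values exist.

e = False, r = True, h = False, g = False, a = False, v = True, m = False, c = False, q = True, b = True

Unit clause (q) forces q = True.
Set e = False.
Set r = True.
  then (¬h ∨ ¬r) forces h = False.
  then (¬a ∨ h ∨ ¬q) forces a = False.
  then (a ∨ ¬m) forces m = False.
  then (¬c ∨ m) forces c = False.
Set g = False.
Set v = True.
  then (b ∨ ¬q ∨ ¬r ∨ ¬v) forces b = True.
All clauses satisfied.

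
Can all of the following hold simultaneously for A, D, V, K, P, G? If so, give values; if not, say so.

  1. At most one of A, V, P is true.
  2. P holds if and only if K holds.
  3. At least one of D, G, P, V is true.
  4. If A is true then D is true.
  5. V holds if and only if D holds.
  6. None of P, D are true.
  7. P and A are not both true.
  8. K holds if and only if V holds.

A: False; D: False; V: False; K: False; P: False; G: True

  (1) {A, V, P}: 0 true — at most one ✓
  (2) P=F, K=F — same ✓
  (3) {D, G, P, V}: 1 true — at least one ✓
  (4) A=F ⇒ D: vacuous ✓
  (5) V=F, D=F — same ✓
  (6) {P, D}: 0 true — none ✓
  (7) P=F, A=F — not both ✓
  (8) K=F, V=F — same ✓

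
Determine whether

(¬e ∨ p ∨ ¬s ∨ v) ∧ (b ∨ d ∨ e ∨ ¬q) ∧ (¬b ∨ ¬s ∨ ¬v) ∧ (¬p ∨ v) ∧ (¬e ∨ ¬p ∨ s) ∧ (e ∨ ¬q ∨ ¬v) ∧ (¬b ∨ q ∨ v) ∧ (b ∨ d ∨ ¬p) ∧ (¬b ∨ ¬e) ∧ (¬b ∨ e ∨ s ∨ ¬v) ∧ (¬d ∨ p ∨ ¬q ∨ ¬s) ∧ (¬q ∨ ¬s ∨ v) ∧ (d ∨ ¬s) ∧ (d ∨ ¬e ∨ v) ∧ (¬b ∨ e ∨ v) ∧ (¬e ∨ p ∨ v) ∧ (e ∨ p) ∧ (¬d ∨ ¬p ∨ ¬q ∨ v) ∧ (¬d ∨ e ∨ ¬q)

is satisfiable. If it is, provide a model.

Set s = False.
Set e = True.
  then (¬e ∨ ¬p ∨ s) forces p = False.
  then (¬b ∨ ¬e) forces b = False.
  then (¬e ∨ p ∨ v) forces v = True.
Set d = False.
Set q = False.
All clauses satisfied.

s=F, e=T, p=F, d=F, q=F, v=T, b=F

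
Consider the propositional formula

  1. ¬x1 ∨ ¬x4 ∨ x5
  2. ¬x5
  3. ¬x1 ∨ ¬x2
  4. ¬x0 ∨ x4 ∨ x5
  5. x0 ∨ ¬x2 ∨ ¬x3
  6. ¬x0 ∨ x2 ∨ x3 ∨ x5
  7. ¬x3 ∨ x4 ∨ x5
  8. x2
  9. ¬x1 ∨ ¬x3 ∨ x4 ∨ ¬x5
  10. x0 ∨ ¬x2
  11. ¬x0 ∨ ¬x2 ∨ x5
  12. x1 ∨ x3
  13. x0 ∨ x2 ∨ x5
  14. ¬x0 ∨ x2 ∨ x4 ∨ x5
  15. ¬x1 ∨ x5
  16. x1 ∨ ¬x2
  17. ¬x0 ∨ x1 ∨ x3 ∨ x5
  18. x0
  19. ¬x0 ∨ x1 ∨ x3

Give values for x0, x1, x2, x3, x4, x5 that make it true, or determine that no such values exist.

Case x2 = True:
  (¬x5) forces x5 = False.
  (¬x1 ∨ ¬x2) forces x1 = False.
  Clause (x1 ∨ ¬x2) is falsified — contradiction.
Case x2 = False:
  Clause (x2) is falsified — contradiction.
Both cases fail, so the formula is unsatisfiable.

The formula is unsatisfiable.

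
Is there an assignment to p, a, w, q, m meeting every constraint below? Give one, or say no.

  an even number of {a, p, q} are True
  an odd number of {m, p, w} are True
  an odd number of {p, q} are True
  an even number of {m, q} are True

p=F, a=T, w=F, q=T, m=T

{a, p, q}: 2 true → even ✓
{m, p, w}: 1 true → odd ✓
{p, q}: 1 true → odd ✓
{m, q}: 2 true → even ✓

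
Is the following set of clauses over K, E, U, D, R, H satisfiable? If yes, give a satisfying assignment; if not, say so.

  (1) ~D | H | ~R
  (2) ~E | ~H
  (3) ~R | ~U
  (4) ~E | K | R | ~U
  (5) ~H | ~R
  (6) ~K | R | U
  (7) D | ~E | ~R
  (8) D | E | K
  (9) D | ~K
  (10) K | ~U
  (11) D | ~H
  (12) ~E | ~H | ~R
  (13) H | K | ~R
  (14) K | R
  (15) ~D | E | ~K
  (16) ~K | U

K=T, E=T, U=T, D=T, R=F, H=F

Set K = True.
  then (D | ~K) forces D = True.
  then (~D | E | ~K) forces E = True.
  then (~K | U) forces U = True.
  then (~E | ~H) forces H = False.
  then (~R | ~U) forces R = False.
All clauses satisfied.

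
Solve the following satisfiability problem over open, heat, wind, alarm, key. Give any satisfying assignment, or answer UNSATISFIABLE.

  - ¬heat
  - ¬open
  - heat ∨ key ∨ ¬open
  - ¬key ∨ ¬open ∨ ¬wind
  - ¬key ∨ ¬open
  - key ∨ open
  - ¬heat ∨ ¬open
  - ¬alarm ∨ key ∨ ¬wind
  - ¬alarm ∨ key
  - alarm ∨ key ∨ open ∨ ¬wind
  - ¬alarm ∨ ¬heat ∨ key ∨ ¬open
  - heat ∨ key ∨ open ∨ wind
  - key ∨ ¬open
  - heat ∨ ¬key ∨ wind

open: False; heat: False; wind: True; alarm: True; key: True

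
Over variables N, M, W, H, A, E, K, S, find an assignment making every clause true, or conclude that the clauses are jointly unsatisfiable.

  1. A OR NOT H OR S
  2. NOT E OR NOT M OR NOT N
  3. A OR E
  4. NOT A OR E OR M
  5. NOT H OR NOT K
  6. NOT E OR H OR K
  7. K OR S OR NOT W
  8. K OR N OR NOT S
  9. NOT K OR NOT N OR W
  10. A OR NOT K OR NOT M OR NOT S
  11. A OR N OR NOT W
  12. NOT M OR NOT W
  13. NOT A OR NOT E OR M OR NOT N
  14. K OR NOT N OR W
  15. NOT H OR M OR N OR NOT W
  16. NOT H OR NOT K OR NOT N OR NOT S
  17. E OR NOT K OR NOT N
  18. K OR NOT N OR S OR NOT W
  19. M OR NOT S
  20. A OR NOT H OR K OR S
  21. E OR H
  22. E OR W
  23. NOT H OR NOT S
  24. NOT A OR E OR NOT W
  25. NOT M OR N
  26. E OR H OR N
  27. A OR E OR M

Set N = False.
  then (NOT M OR N) forces M = False.
  then (M OR NOT S) forces S = False.
Set W = False.
  then (E OR W) forces E = True.
Set H = False.
  then (NOT E OR H OR K) forces K = True.
Set A = True.
All clauses satisfied.

N = False; M = False; W = False; H = False; A = True; E = True; K = True; S = False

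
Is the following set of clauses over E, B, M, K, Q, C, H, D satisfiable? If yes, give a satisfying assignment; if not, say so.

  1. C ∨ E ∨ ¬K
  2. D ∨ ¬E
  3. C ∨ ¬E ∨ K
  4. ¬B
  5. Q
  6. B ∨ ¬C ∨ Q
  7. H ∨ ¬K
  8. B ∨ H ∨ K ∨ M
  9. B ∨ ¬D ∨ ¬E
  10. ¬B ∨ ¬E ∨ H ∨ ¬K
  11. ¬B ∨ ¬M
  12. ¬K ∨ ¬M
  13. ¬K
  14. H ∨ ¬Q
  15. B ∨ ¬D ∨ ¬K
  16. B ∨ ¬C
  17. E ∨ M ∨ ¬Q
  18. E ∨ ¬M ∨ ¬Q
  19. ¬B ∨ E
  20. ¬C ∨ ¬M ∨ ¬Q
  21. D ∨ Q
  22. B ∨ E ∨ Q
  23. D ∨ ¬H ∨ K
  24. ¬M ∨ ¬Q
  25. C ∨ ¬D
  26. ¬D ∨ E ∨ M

UNSATISFIABLE

Case B = True:
  Clause (¬B) is falsified — contradiction.
Case B = False:
  (Q) forces Q = True.
  (¬K) forces K = False.
  (H ∨ ¬Q) forces H = True.
  (B ∨ ¬C) forces C = False.
  (C ∨ ¬E ∨ K) forces E = False.
  (E ∨ M ∨ ¬Q) forces M = True.
  Clause (E ∨ ¬M ∨ ¬Q) is falsified — contradiction.
Both cases fail, so the formula is unsatisfiable.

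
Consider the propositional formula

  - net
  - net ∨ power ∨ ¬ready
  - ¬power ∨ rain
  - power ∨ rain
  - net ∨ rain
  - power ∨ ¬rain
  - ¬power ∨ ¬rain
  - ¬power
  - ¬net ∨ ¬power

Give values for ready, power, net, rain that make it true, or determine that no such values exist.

UNSATISFIABLE

Case power = True:
  Clause (¬power) is falsified — contradiction.
Case power = False:
  (net) forces net = True.
  (power ∨ rain) forces rain = True.
  Clause (power ∨ ¬rain) is falsified — contradiction.
Both cases fail, so the formula is unsatisfiable.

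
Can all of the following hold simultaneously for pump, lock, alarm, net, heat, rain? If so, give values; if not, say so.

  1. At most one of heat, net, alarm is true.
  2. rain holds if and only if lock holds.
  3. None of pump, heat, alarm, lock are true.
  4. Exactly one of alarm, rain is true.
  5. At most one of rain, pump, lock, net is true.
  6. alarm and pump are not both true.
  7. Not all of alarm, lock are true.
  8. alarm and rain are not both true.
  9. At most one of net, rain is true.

Case alarm = True:
  Constraint (3) is violated (alarm=T) — contradiction.
Case alarm = False:
  (3) forces pump = False.
  (3) forces heat = False.
  (3) forces lock = False.
  (2) with lock=F forces rain = False.
  Constraint (4) is violated (alarm=F, rain=F) — contradiction.
Both cases fail — unsatisfiable.

The formula is unsatisfiable.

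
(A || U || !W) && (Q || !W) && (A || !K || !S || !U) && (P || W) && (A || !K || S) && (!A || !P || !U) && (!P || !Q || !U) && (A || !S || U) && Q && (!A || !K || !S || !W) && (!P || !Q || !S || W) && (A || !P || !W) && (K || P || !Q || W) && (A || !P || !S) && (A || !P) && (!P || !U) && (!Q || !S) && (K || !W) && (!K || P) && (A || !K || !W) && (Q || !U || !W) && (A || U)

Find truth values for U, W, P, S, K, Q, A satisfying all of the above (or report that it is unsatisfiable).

Unit clause (Q) forces Q = True.
In (!Q || !S) only !S is left, so S = False.
Try U = True:
  (!P || !Q || !U) forces P = False.
  (P || W) forces W = True.
  (K || !W) forces K = True.
  clause (!K || P) is falsified — backtrack.
So U = False.
  then (A || U) forces A = True.
Set W = False.
  then (P || W) forces P = True.
Set K = False.
All clauses satisfied.

U=F; W=F; P=T; S=F; K=F; Q=T; A=T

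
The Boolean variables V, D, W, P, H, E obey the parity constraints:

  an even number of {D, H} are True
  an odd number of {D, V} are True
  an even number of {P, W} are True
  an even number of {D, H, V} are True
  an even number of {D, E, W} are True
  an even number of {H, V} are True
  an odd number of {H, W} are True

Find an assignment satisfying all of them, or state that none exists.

UNSATISFIABLE

Adding constraints 1, 2, 6 mod 2: every variable appears an even number of times on the left, so the left side is 0.
But the right sides sum to 1 (mod 2). 0 ≠ 1 — the system is inconsistent.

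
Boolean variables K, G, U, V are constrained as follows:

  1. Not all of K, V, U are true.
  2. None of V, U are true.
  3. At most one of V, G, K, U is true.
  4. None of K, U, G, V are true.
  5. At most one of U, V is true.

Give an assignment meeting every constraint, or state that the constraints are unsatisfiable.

K = False; G = False; U = False; V = False

  (1) {K, V, U}: 0/3 true — not all ✓
  (2) {V, U}: 0 true — none ✓
  (3) {V, G, K, U}: 0 true — at most one ✓
  (4) {K, U, G, V}: 0 true — none ✓
  (5) {U, V}: 0 true — at most one ✓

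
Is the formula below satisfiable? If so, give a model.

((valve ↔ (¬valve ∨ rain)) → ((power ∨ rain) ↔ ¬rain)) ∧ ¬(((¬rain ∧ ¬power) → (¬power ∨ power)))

The conjunct ¬(((¬rain ∧ ¬power) → (¬power ∨ power))) is unsatisfiable on its own:
  rain=F, power=F: evaluates to False.
  rain=F, power=T: evaluates to False.
  rain=T, power=F: evaluates to False.
  rain=T, power=T: evaluates to False.
So the whole conjunction is unsatisfiable.

UNSATISFIABLE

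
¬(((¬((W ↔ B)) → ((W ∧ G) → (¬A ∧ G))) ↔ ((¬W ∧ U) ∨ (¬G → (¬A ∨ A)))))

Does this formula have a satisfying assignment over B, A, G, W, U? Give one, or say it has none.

B = False, A = True, G = True, W = True, U = False

  ¬(((¬((W ↔ B)) → ((W ∧ G) → (¬A ∧ G))) ↔ ((¬W ∧ U) ∨ (¬G → (¬A ∨ A))))) = True
    (¬((W ↔ B)) → ((W ∧ G) → (¬A ∧ G))) ↔ ((¬W ∧ U) ∨ (¬G → (¬A ∨ A))) = False
      ¬((W ↔ B)) → ((W ∧ G) → (¬A ∧ G)) = False
        ¬((W ↔ B)) = True
          W ↔ B = False
        (W ∧ G) → (¬A ∧ G) = False
          W ∧ G = True
          ¬A ∧ G = False
            ¬A = False
      (¬W ∧ U) ∨ (¬G → (¬A ∨ A)) = True
        ¬W ∧ U = False
          ¬W = False
        ¬G → (¬A ∨ A) = True
          ¬G = False
          ¬A ∨ A = True
            ¬A = False
The formula evaluates to True.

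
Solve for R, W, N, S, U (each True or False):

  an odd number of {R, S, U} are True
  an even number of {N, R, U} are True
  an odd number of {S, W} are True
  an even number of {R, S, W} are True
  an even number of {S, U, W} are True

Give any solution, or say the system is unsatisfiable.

R = True; W = False; N = False; S = True; U = True

{R, S, U}: 3 true → odd ✓
{N, R, U}: 2 true → even ✓
{S, W}: 1 true → odd ✓
{R, S, W}: 2 true → even ✓
{S, U, W}: 2 true → even ✓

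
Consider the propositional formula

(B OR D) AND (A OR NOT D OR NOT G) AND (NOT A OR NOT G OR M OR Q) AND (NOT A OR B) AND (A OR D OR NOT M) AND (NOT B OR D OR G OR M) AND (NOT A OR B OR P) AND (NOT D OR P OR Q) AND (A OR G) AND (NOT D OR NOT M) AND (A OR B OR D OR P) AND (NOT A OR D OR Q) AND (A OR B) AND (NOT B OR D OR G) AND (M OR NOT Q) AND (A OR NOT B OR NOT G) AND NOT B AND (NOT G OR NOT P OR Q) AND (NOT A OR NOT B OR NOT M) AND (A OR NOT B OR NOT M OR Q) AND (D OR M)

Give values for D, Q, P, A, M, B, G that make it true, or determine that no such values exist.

No satisfying assignment exists.

Case B = True:
  Clause (NOT B) is falsified — contradiction.
Case B = False:
  (B OR D) forces D = True.
  (NOT A OR B) forces A = False.
  Clause (A OR B) is falsified — contradiction.
Both cases fail, so the formula is unsatisfiable.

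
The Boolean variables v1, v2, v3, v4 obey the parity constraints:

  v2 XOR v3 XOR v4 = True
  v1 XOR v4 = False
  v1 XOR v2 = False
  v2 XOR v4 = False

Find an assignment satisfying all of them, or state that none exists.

v1 = False, v2 = False, v3 = True, v4 = False

v2 XOR v3 XOR v4 = F XOR T XOR F = True ✓
v1 XOR v4 = F XOR F = False ✓
v1 XOR v2 = F XOR F = False ✓
v2 XOR v4 = F XOR F = False ✓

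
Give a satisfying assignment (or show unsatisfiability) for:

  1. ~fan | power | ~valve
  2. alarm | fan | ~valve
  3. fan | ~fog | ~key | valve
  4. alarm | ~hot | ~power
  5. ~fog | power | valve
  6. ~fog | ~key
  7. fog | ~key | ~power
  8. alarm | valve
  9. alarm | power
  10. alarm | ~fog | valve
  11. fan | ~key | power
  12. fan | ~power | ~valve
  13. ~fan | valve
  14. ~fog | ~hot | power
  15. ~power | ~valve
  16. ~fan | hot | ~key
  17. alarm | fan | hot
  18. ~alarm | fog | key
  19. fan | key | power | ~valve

hot=F, key=F, valve=F, power=T, alarm=T, fan=F, fog=T

Set hot = False.
Try key = True:
  (~fog | ~key) forces fog = False.
  (fog | ~key | ~power) forces power = False.
  (alarm | power) forces alarm = True.
  (fan | ~key | power) forces fan = True.
  clause (~fan | hot | ~key) is falsified — backtrack.
So key = False.
Try valve = True:
  (~power | ~valve) forces power = False.
  (~fan | power | ~valve) forces fan = False.
  clause (fan | key | power | ~valve) is falsified — backtrack.
So valve = False.
  then (alarm | valve) forces alarm = True.
  then (~fan | valve) forces fan = False.
  then (~alarm | fog | key) forces fog = True.
  then (~fog | power | valve) forces power = True.
All clauses satisfied.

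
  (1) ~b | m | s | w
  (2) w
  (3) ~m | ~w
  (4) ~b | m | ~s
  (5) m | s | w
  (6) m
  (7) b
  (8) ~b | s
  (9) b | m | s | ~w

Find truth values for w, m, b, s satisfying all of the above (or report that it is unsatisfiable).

UNSATISFIABLE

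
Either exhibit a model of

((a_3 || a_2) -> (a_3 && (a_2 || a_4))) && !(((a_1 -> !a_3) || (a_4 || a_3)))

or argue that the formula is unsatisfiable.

The formula is unsatisfiable.

The conjunct !(((a_1 -> !a_3) || (a_4 || a_3))) is unsatisfiable on its own:
  a_1=F, a_3=F, a_4=F: evaluates to False.
  a_1=F, a_3=F, a_4=T: evaluates to False.
  a_1=F, a_3=T, a_4=F: evaluates to False.
  a_1=F, a_3=T, a_4=T: evaluates to False.
  a_1=T, a_3=F, a_4=F: evaluates to False.
  a_1=T, a_3=F, a_4=T: evaluates to False.
  a_1=T, a_3=T, a_4=F: evaluates to False.
  a_1=T, a_3=T, a_4=T: evaluates to False.
So the whole conjunction is unsatisfiable.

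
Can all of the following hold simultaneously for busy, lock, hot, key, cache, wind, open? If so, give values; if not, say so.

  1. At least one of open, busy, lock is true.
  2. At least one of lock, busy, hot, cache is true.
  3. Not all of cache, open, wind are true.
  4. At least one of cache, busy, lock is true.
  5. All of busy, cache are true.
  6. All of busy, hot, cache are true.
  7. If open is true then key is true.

busy=T, lock=F, hot=T, key=T, cache=T, wind=F, open=F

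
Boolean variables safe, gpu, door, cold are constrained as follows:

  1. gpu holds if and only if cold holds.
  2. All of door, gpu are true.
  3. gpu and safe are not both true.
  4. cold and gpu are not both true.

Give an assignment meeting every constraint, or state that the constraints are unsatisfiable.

Unsatisfiable

Case gpu = True:
  (1) with gpu=T forces cold = True.
  Constraint (4) is violated (cold=T, gpu=T) — contradiction.
Case gpu = False:
  Constraint (2) is violated (gpu=F) — contradiction.
Both cases fail — unsatisfiable.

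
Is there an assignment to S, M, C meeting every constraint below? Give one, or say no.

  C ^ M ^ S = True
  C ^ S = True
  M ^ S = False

S = False; M = False; C = True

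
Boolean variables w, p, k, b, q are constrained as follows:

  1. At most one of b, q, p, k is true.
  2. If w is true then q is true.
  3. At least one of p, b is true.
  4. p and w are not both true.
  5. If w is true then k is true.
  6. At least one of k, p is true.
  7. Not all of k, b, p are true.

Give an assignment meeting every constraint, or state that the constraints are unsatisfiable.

w = False; p = True; k = False; b = False; q = False

  (1) {b, q, p, k}: 1 true — at most one ✓
  (2) w=F ⇒ q: vacuous ✓
  (3) {p, b}: 1 true — at least one ✓
  (4) p=T, w=F — not both ✓
  (5) w=F ⇒ k: vacuous ✓
  (6) {k, p}: 1 true — at least one ✓
  (7) {k, b, p}: 1/3 true — not all ✓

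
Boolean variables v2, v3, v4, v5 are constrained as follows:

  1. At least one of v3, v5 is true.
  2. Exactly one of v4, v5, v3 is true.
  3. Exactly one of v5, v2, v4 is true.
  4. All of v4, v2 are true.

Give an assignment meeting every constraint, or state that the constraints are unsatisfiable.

Case v4 = True:
  (2) with v4=T forces v5 = False.
  (1) with v5=F forces v3 = True.
  Constraint (2) is violated (v4=T, v3=T) — contradiction.
Case v4 = False:
  Constraint (4) is violated (v4=F) — contradiction.
Both cases fail — unsatisfiable.

UNSATISFIABLE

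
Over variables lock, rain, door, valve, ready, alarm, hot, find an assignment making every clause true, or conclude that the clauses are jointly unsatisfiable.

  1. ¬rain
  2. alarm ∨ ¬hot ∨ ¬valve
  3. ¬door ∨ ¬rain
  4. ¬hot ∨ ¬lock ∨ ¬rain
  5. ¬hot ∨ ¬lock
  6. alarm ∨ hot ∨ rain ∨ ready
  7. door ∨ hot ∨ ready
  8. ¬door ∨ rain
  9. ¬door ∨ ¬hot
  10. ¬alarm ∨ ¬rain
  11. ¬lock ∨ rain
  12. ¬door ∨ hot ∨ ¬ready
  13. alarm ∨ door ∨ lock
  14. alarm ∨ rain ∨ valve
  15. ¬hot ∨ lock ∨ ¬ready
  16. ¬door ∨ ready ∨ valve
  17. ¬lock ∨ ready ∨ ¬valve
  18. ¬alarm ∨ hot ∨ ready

Unit clause (¬rain) forces rain = False.
In (¬door ∨ rain) only ¬door is left, so door = False.
In (¬lock ∨ rain) only ¬lock is left, so lock = False.
In (alarm ∨ door ∨ lock) only alarm is left, so alarm = True.
Set valve = True.
Set ready = False.
  then (door ∨ hot ∨ ready) forces hot = True.
All clauses satisfied.

lock = False, rain = False, door = False, valve = True, ready = False, alarm = True, hot = True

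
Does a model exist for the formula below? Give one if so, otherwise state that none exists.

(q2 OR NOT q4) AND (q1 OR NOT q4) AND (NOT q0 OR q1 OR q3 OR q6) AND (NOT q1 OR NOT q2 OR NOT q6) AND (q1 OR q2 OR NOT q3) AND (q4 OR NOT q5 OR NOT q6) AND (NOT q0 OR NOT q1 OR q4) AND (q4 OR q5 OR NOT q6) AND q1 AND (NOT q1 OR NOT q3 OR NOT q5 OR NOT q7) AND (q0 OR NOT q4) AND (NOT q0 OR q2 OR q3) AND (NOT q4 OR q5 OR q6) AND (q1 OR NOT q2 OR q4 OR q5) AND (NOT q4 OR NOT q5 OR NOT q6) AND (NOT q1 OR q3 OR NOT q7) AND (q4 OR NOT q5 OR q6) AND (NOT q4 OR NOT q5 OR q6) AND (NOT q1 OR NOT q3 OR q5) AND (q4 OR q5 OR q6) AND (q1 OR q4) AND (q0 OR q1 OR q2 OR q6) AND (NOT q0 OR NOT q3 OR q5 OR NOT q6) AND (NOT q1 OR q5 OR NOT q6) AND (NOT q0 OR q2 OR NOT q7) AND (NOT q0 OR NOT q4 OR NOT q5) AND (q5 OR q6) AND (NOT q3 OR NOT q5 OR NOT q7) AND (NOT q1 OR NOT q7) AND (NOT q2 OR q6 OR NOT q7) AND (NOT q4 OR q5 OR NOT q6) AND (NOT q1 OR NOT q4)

No satisfying assignment exists.

Case q6 = True:
  (q1) forces q1 = True.
  (NOT q1 OR NOT q2 OR NOT q6) forces q2 = False.
  (q2 OR NOT q4) forces q4 = False.
  (q4 OR NOT q5 OR NOT q6) forces q5 = False.
  Clause (q4 OR q5 OR NOT q6) is falsified — contradiction.
Case q6 = False:
  (q1) forces q1 = True.
  (q5 OR q6) forces q5 = True.
  (q4 OR NOT q5 OR q6) forces q4 = True.
  Clause (NOT q4 OR NOT q5 OR q6) is falsified — contradiction.
Both cases fail, so the formula is unsatisfiable.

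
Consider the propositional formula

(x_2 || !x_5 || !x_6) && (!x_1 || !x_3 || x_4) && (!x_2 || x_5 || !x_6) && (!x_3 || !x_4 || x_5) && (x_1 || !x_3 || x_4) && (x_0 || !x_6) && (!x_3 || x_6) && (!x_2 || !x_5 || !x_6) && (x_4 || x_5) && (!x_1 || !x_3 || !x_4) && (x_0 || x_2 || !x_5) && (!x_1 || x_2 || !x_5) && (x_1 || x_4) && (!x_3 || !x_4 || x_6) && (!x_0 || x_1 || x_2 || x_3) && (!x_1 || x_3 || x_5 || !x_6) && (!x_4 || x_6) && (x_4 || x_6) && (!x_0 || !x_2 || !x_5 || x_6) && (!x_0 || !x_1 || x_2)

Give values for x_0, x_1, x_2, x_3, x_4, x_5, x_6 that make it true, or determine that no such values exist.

The formula is unsatisfiable.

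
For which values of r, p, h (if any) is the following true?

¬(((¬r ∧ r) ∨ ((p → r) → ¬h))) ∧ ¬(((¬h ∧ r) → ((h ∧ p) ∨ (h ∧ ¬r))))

Case h = True: the conjunct ¬(((¬h ∧ r) → ((h ∧ p) ∨ (h ∧ ¬r)))) becomes ¬((False → (p ∨ ¬r))) = False.
Case h = False: the conjunct ¬(((¬r ∧ r) ∨ ((p → r) → ¬h))) becomes ¬(((¬r ∧ r) ∨ True)) = False.
Both cases fail — unsatisfiable.

No satisfying assignment exists.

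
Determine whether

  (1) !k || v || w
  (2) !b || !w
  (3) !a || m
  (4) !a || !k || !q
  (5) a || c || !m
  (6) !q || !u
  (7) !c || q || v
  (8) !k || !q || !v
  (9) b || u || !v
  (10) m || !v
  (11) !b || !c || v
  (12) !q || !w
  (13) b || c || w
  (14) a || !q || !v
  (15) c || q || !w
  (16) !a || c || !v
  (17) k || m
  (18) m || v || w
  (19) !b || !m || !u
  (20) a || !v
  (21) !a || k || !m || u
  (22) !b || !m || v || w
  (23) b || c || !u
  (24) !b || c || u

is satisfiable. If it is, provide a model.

Set a = True.
  then (!a || m) forces m = True.
Set c = True.
Set q = False.
  then (!c || q || v) forces v = True.
Set w = True.
  then (!b || !w) forces b = False.
  then (b || u || !v) forces u = True.
Set k = True.
All clauses satisfied.

a = True, c = True, m = True, q = False, w = True, b = False, u = True, v = True, k = True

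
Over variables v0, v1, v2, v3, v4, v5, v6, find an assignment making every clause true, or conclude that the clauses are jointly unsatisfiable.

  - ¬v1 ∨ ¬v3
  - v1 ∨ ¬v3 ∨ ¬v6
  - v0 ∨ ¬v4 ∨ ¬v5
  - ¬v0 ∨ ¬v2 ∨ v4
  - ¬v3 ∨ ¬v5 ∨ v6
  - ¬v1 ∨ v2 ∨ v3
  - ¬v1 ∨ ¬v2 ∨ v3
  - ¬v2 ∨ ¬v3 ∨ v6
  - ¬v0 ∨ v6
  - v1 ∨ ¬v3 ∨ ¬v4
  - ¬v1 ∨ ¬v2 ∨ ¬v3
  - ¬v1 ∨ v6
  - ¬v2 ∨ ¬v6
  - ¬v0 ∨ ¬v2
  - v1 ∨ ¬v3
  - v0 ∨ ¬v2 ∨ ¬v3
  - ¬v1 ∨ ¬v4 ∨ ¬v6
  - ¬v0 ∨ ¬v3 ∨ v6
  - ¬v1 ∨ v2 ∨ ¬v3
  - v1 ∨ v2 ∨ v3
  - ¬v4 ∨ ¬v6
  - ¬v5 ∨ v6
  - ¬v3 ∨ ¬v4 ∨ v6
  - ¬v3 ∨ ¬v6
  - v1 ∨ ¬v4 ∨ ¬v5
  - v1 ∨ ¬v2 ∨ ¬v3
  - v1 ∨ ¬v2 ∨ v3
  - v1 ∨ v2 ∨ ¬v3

Unsatisfiable — no assignment works.

Case v1 = True:
  (¬v1 ∨ ¬v3) forces v3 = False.
  (¬v1 ∨ v2 ∨ v3) forces v2 = True.
  Clause (¬v1 ∨ ¬v2 ∨ v3) is falsified — contradiction.
Case v1 = False:
  (v1 ∨ ¬v3) forces v3 = False.
  (v1 ∨ v2 ∨ v3) forces v2 = True.
  Clause (v1 ∨ ¬v2 ∨ v3) is falsified — contradiction.
Both cases fail, so the formula is unsatisfiable.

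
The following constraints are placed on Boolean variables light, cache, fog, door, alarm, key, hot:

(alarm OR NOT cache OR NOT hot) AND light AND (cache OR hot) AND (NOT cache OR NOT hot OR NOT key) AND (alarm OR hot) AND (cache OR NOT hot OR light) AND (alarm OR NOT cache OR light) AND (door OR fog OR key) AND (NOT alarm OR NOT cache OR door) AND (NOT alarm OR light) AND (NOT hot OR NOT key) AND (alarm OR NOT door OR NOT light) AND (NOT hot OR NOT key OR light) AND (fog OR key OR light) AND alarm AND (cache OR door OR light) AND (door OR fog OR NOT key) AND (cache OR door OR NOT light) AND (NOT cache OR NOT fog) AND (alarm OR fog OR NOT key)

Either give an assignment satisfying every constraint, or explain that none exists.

light=T, cache=F, fog=F, door=T, alarm=T, key=F, hot=T

Unit clause (light) forces light = True.
Unit clause (alarm) forces alarm = True.
Set cache = False.
  then (cache OR hot) forces hot = True.
  then (NOT hot OR NOT key) forces key = False.
  then (cache OR door OR NOT light) forces door = True.
Set fog = False.
All clauses satisfied.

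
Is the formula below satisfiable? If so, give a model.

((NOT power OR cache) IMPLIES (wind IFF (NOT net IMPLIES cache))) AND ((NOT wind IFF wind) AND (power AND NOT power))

The formula is unsatisfiable.

The conjunct NOT wind IFF wind is unsatisfiable on its own:
  wind=F: evaluates to False.
  wind=T: evaluates to False.
So the whole conjunction is unsatisfiable.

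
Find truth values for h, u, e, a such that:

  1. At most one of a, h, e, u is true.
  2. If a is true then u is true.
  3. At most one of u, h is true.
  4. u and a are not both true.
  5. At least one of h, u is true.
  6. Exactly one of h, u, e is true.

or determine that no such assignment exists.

h: False; u: True; e: False; a: False

  (1) {a, h, e, u}: 1 true — at most one ✓
  (2) a=F ⇒ u: vacuous ✓
  (3) {u, h}: 1 true — at most one ✓
  (4) u=T, a=F — not both ✓
  (5) {h, u}: 1 true — at least one ✓
  (6) {h, u, e}: 1 true — exactly one ✓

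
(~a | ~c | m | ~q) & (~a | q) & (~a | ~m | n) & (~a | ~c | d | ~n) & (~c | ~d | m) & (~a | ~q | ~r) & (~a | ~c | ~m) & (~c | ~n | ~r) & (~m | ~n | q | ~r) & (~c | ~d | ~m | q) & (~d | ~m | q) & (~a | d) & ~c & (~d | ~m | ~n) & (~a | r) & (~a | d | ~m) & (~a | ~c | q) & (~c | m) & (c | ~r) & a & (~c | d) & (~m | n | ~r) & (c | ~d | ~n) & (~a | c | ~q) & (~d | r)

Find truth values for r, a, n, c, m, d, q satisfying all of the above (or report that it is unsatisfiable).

Case a = True:
  (~a | q) forces q = True.
  (~a | ~q | ~r) forces r = False.
  Clause (~a | r) is falsified — contradiction.
Case a = False:
  Clause (a) is falsified — contradiction.
Both cases fail, so the formula is unsatisfiable.

No satisfying assignment exists.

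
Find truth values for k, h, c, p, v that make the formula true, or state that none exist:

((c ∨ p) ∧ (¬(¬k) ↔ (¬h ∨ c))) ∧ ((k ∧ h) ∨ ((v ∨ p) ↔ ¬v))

k = True, h = True, c = True, p = True, v = False

  (c ∨ p) ∧ (¬(¬k) ↔ (¬h ∨ c)) = True
    c ∨ p = True
    ¬(¬k) ↔ (¬h ∨ c) = True
      ¬(¬k) = True
        ¬k = False
      ¬h ∨ c = True
        ¬h = False
  (k ∧ h) ∨ ((v ∨ p) ↔ ¬v) = True
    k ∧ h = True
    (v ∨ p) ↔ ¬v = True
      v ∨ p = True
      ¬v = True
Both conjuncts True, so the formula holds.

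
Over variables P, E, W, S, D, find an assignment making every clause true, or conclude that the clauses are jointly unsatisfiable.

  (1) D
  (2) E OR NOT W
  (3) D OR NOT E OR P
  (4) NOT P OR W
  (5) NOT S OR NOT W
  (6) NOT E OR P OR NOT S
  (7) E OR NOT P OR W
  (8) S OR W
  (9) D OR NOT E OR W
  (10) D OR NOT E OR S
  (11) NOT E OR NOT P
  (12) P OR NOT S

Unit clause (D) forces D = True.
Try P = True:
  (NOT P OR W) forces W = True.
  (E OR NOT W) forces E = True.
  clause (NOT E OR NOT P) is falsified — backtrack.
So P = False.
  then (P OR NOT S) forces S = False.
  then (S OR W) forces W = True.
  then (E OR NOT W) forces E = True.
All clauses satisfied.

P = False, E = True, W = True, S = False, D = True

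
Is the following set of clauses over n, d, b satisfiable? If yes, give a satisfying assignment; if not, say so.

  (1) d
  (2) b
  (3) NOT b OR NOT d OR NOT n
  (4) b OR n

Unit clause (d) forces d = True.
Unit clause (b) forces b = True.
In (NOT b OR NOT d OR NOT n) only NOT n is left, so n = False.
Check each clause:
  (d): d holds.
  (b): b holds.
  (NOT b OR NOT d OR NOT n): NOT n holds.
  (b OR n): b holds.
All clauses satisfied.

n=F, d=T, b=T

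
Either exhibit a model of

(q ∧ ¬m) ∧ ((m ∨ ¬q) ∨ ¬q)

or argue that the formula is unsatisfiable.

No satisfying assignment exists.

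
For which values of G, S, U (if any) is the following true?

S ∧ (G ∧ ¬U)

G = True, S = True, U = False

  G ∧ ¬U = True
    ¬U = True
Both conjuncts True, so the formula holds.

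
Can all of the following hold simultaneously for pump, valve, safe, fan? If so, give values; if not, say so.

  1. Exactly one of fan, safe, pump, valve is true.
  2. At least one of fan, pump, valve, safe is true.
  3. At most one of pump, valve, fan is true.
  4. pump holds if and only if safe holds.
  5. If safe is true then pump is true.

pump=F, valve=T, safe=F, fan=F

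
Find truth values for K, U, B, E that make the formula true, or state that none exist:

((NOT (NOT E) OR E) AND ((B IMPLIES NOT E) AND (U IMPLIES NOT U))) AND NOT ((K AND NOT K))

K: True; U: False; B: False; E: True

  (NOT (NOT E) OR E) AND ((B IMPLIES NOT E) AND (U IMPLIES NOT U)) = True
    NOT (NOT E) OR E = True
      NOT (NOT E) = True
        NOT E = False
    (B IMPLIES NOT E) AND (U IMPLIES NOT U) = True
      B IMPLIES NOT E = True
        NOT E = False
      U IMPLIES NOT U = True
        NOT U = True
  NOT ((K AND NOT K)) = True
    K AND NOT K = False
      NOT K = False
Both conjuncts True, so the formula holds.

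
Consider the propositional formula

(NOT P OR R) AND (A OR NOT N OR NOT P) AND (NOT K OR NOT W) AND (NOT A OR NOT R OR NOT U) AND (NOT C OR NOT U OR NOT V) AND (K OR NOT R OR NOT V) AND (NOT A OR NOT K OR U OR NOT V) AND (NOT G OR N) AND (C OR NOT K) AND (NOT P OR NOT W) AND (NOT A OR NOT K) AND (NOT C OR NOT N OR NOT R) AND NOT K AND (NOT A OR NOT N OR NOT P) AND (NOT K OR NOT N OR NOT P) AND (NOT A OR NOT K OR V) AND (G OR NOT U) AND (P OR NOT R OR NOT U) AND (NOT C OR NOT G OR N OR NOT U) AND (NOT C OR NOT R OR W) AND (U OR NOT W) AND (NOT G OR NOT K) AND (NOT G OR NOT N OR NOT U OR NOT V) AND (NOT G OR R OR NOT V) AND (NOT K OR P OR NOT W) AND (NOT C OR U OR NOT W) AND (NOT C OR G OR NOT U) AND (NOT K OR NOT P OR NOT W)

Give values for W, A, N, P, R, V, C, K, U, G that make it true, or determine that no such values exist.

Unit clause (NOT K) forces K = False.
Set W = False.
Set A = True.
Set N = False.
  then (NOT G OR N) forces G = False.
  then (G OR NOT U) forces U = False.
Set P = False.
Set R = True.
  then (K OR NOT R OR NOT V) forces V = False.
  then (NOT C OR NOT R OR W) forces C = False.
All clauses satisfied.

W = False; A = True; N = False; P = False; R = True; V = False; C = False; K = False; U = False; G = False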